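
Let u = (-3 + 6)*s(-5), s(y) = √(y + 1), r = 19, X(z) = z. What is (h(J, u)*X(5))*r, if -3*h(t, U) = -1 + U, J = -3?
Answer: 95/3 - 190*I ≈ 31.667 - 190.0*I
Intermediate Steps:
s(y) = √(1 + y)
u = 6*I (u = (-3 + 6)*√(1 - 5) = 3*√(-4) = 3*(2*I) = 6*I ≈ 6.0*I)
h(t, U) = ⅓ - U/3 (h(t, U) = -(-1 + U)/3 = ⅓ - U/3)
(h(J, u)*X(5))*r = ((⅓ - 2*I)*5)*19 = (5/3 - 10*I)*19 = 95/3 - 190*I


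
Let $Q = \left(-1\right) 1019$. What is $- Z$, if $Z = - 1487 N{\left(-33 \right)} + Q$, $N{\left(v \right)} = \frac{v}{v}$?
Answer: $2506$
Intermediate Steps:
$N{\left(v \right)} = 1$
$Q = -1019$
$Z = -2506$ ($Z = \left(-1487\right) 1 - 1019 = -1487 - 1019 = -2506$)
$- Z = \left(-1\right) \left(-2506\right) = 2506$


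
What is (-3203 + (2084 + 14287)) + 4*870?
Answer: 16648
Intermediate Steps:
(-3203 + (2084 + 14287)) + 4*870 = (-3203 + 16371) + 3480 = 13168 + 3480 = 16648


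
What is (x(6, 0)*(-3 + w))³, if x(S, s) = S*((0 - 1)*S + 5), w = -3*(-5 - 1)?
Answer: -729000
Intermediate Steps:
w = 18 (w = -3*(-6) = 18)
x(S, s) = S*(5 - S) (x(S, s) = S*(-S + 5) = S*(5 - S))
(x(6, 0)*(-3 + w))³ = ((6*(5 - 1*6))*(-3 + 18))³ = ((6*(5 - 6))*15)³ = ((6*(-1))*15)³ = (-6*15)³ = (-90)³ = -729000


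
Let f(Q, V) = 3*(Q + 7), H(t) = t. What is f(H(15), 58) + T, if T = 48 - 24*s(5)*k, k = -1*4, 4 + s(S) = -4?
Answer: -654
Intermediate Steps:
s(S) = -8 (s(S) = -4 - 4 = -8)
k = -4
T = -720 (T = 48 - (-192)*(-4) = 48 - 24*32 = 48 - 768 = -720)
f(Q, V) = 21 + 3*Q (f(Q, V) = 3*(7 + Q) = 21 + 3*Q)
f(H(15), 58) + T = (21 + 3*15) - 720 = (21 + 45) - 720 = 66 - 720 = -654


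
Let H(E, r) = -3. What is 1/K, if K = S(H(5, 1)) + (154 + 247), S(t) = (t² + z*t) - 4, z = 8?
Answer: 1/382 ≈ 0.0026178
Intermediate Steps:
S(t) = -4 + t² + 8*t (S(t) = (t² + 8*t) - 4 = -4 + t² + 8*t)
K = 382 (K = (-4 + (-3)² + 8*(-3)) + (154 + 247) = (-4 + 9 - 24) + 401 = -19 + 401 = 382)
1/K = 1/382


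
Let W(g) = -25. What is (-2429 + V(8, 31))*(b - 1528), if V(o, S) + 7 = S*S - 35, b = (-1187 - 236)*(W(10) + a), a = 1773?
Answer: 3758287320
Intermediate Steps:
b = -2487404 (b = (-1187 - 236)*(-25 + 1773) = -1423*1748 = -2487404)
V(o, S) = -42 + S² (V(o, S) = -7 + (S*S - 35) = -7 + (S² - 35) = -7 + (-35 + S²) = -42 + S²)
(-2429 + V(8, 31))*(b - 1528) = (-2429 + (-42 + 31²))*(-2487404 - 1528) = (-2429 + (-42 + 961))*(-2488932) = (-2429 + 919)*(-2488932) = -1510*(-2488932) = 3758287320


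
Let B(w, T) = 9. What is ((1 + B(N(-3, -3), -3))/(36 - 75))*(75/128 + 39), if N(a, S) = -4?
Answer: -8445/832 ≈ -10.150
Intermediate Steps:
((1 + B(N(-3, -3), -3))/(36 - 75))*(75/128 + 39) = ((1 + 9)/(36 - 75))*(75/128 + 39) = (10/(-39))*(75*(1/128) + 39) = (10*(-1/39))*(75/128 + 39) = -10/39*5067/128 = -8445/832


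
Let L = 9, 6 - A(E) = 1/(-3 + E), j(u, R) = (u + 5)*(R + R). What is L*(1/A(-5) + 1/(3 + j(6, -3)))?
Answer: 65/49 ≈ 1.3265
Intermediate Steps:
j(u, R) = 2*R*(5 + u) (j(u, R) = (5 + u)*(2*R) = 2*R*(5 + u))
A(E) = 6 - 1/(-3 + E)
L*(1/A(-5) + 1/(3 + j(6, -3))) = 9*(1/((-19 + 6*(-5))/(-3 - 5)) + 1/(3 + 2*(-3)*(5 + 6))) = 9*(1/((-19 - 30)/(-8)) + 1/(3 + 2*(-3)*11)) = 9*(1/(-⅛*(-49)) + 1/(3 - 66)) = 9*(1/(49/8) + 1/(-63)) = 9*(8/49 - 1/63) = 9*(65/441) = 65/49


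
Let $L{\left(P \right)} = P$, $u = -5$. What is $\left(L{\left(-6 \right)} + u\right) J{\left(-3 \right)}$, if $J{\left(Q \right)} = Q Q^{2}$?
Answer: $297$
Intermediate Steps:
$J{\left(Q \right)} = Q^{3}$
$\left(L{\left(-6 \right)} + u\right) J{\left(-3 \right)} = \left(-6 - 5\right) \left(-3\right)^{3} = \left(-11\right) \left(-27\right) = 297$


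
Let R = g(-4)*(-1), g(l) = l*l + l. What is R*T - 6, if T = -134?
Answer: 1602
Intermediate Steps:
g(l) = l + l² (g(l) = l² + l = l + l²)
R = -12 (R = -4*(1 - 4)*(-1) = -4*(-3)*(-1) = 12*(-1) = -12)
R*T - 6 = -12*(-134) - 6 = 1608 - 6 = 1602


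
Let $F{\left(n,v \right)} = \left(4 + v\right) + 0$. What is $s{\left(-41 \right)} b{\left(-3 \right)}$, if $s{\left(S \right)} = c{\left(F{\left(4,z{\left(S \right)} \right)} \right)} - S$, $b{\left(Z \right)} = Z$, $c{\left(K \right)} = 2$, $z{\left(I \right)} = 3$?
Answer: $-129$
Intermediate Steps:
$F{\left(n,v \right)} = 4 + v$
$s{\left(S \right)} = 2 - S$
$s{\left(-41 \right)} b{\left(-3 \right)} = \left(2 - -41\right) \left(-3\right) = \left(2 + 41\right) \left(-3\right) = 43 \left(-3\right) = -129$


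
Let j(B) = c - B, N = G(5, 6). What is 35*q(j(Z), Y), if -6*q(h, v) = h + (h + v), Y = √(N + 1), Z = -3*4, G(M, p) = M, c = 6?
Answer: -210 - 35*√6/6 ≈ -224.29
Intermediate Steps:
N = 5
Z = -12
j(B) = 6 - B
Y = √6 (Y = √(5 + 1) = √6 ≈ 2.4495)
q(h, v) = -h/3 - v/6 (q(h, v) = -(h + (h + v))/6 = -(v + 2*h)/6 = -h/3 - v/6)
35*q(j(Z), Y) = 35*(-(6 - 1*(-12))/3 - √6/6) = 35*(-(6 + 12)/3 - √6/6) = 35*(-⅓*18 - √6/6) = 35*(-6 - √6/6) = -210 - 35*√6/6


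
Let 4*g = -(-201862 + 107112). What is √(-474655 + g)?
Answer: 9*I*√22270/2 ≈ 671.54*I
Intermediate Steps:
g = 47375/2 (g = (-(-201862 + 107112))/4 = (-1*(-94750))/4 = (¼)*94750 = 47375/2 ≈ 23688.)
√(-474655 + g) = √(-474655 + 47375/2) = √(-901935/2) = 9*I*√22270/2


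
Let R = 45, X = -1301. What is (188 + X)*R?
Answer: -50085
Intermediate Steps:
(188 + X)*R = (188 - 1301)*45 = -1113*45 = -50085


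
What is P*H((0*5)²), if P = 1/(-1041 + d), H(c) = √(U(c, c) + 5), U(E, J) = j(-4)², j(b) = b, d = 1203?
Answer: √21/162 ≈ 0.028288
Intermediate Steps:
U(E, J) = 16 (U(E, J) = (-4)² = 16)
H(c) = √21 (H(c) = √(16 + 5) = √21)
P = 1/162 (P = 1/(-1041 + 1203) = 1/162 ≈ 0.0061728)
P*H((0*5)²) = √21/162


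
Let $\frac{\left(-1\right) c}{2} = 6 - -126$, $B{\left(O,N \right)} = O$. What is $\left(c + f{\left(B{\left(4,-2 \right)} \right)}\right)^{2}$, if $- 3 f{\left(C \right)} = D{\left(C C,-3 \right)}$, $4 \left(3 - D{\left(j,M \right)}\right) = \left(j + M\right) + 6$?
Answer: $\frac{9991921}{144} \approx 69388.0$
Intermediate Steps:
$D{\left(j,M \right)} = \frac{3}{2} - \frac{M}{4} - \frac{j}{4}$ ($D{\left(j,M \right)} = 3 - \frac{\left(j + M\right) + 6}{4} = 3 - \frac{\left(M + j\right) + 6}{4} = 3 - \frac{6 + M + j}{4} = 3 - \left(\frac{3}{2} + \frac{M}{4} + \frac{j}{4}\right) = \frac{3}{2} - \frac{M}{4} - \frac{j}{4}$)
$f{\left(C \right)} = - \frac{3}{4} + \frac{C^{2}}{12}$ ($f{\left(C \right)} = - \frac{\frac{3}{2} - - \frac{3}{4} - \frac{C C}{4}}{3} = - \frac{\frac{3}{2} + \frac{3}{4} - \frac{C^{2}}{4}}{3} = - \frac{\frac{9}{4} - \frac{C^{2}}{4}}{3} = - \frac{3}{4} + \frac{C^{2}}{12}$)
$c = -264$ ($c = - 2 \left(6 - -126\right) = - 2 \left(6 + 126\right) = \left(-2\right) 132 = -264$)
$\left(c + f{\left(B{\left(4,-2 \right)} \right)}\right)^{2} = \left(-264 - \left(\frac{3}{4} - \frac{4^{2}}{12}\right)\right)^{2} = \left(-264 + \left(- \frac{3}{4} + \frac{1}{12} \cdot 16\right)\right)^{2} = \left(-264 + \left(- \frac{3}{4} + \frac{4}{3}\right)\right)^{2} = \left(-264 + \frac{7}{12}\right)^{2} = \left(- \frac{3161}{12}\right)^{2} = \frac{9991921}{144}$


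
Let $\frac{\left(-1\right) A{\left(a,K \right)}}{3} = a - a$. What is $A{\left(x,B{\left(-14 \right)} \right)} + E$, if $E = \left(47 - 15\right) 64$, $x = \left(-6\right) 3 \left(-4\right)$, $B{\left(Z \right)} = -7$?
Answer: $2048$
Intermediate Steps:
$x = 72$ ($x = \left(-18\right) \left(-4\right) = 72$)
$A{\left(a,K \right)} = 0$ ($A{\left(a,K \right)} = - 3 \left(a - a\right) = \left(-3\right) 0 = 0$)
$E = 2048$ ($E = 32 \cdot 64 = 2048$)
$A{\left(x,B{\left(-14 \right)} \right)} + E = 0 + 2048 = 2048$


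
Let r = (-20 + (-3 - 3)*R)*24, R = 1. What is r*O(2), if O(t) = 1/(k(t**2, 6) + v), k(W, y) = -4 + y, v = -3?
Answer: 624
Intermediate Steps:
O(t) = -1 (O(t) = 1/((-4 + 6) - 3) = 1/(2 - 3) = 1/(-1) = -1)
r = -624 (r = (-20 + (-3 - 3)*1)*24 = (-20 - 6*1)*24 = (-20 - 6)*24 = -26*24 = -624)
r*O(2) = -624*(-1) = 624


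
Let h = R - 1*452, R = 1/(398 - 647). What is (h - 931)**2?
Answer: 118589319424/62001 ≈ 1.9127e+6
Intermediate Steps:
R = -1/249 (R = 1/(-249) = -1/249 ≈ -0.0040161)
h = -112549/249 (h = -1/249 - 1*452 = -1/249 - 452 = -112549/249 ≈ -452.00)
(h - 931)**2 = (-112549/249 - 931)**2 = (-344368/249)**2 = 118589319424/62001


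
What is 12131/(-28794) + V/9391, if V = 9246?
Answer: 152307103/270404454 ≈ 0.56326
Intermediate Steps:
12131/(-28794) + V/9391 = 12131/(-28794) + 9246/9391 = 12131*(-1/28794) + 9246*(1/9391) = -12131/28794 + 9246/9391 = 152307103/270404454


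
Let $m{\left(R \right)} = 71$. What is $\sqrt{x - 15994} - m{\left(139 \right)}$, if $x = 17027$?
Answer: $-71 + \sqrt{1033} \approx -38.86$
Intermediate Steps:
$\sqrt{x - 15994} - m{\left(139 \right)} = \sqrt{17027 - 15994} - 71 = \sqrt{1033} - 71 = -71 + \sqrt{1033}$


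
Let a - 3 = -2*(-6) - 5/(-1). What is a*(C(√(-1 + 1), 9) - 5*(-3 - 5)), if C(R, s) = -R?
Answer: 800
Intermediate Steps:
a = 20 (a = 3 + (-2*(-6) - 5/(-1)) = 3 + (12 - 5*(-1)) = 3 + (12 + 5) = 3 + 17 = 20)
a*(C(√(-1 + 1), 9) - 5*(-3 - 5)) = 20*(-√(-1 + 1) - 5*(-3 - 5)) = 20*(-√0 - 5*(-8)) = 20*(-1*0 + 40) = 20*(0 + 40) = 20*40 = 800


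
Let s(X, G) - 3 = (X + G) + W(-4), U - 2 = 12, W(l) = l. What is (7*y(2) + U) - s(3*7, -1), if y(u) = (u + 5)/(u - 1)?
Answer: 44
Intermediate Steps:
U = 14 (U = 2 + 12 = 14)
s(X, G) = -1 + G + X (s(X, G) = 3 + ((X + G) - 4) = 3 + ((G + X) - 4) = 3 + (-4 + G + X) = -1 + G + X)
y(u) = (5 + u)/(-1 + u)
(7*y(2) + U) - s(3*7, -1) = (7*((5 + 2)/(-1 + 2)) + 14) - (-1 - 1 + 3*7) = (7*(7/1) + 14) - (-1 - 1 + 21) = (7*(1*7) + 14) - 1*19 = (7*7 + 14) - 19 = (49 + 14) - 19 = 63 - 19 = 44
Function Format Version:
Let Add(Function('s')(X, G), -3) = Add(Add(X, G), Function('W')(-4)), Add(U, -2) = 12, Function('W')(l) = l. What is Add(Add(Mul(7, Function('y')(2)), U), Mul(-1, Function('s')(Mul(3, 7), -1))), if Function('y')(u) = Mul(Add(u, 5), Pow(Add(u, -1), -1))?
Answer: 44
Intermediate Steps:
U = 14 (U = Add(2, 12) = 14)
Function('s')(X, G) = Add(-1, G, X) (Function('s')(X, G) = Add(3, Add(Add(X, G), -4)) = Add(3, Add(Add(G, X), -4)) = Add(3, Add(-4, G, X)) = Add(-1, G, X))
Function('y')(u) = Mul(Pow(Add(-1, u), -1), Add(5, u)) (Function('y')(u) = Mul(Add(5, u), Pow(Add(-1, u), -1)) = Mul(Pow(Add(-1, u), -1), Add(5, u)))
Add(Add(Mul(7, Function('y')(2)), U), Mul(-1, Function('s')(Mul(3, 7), -1))) = Add(Add(Mul(7, Mul(Pow(Add(-1, 2), -1), Add(5, 2))), 14), Mul(-1, Add(-1, -1, Mul(3, 7)))) = Add(Add(Mul(7, Mul(Pow(1, -1), 7)), 14), Mul(-1, Add(-1, -1, 21))) = Add(Add(Mul(7, Mul(1, 7)), 14), Mul(-1, 19)) = Add(Add(Mul(7, 7), 14), -19) = Add(Add(49, 14), -19) = Add(63, -19) = 44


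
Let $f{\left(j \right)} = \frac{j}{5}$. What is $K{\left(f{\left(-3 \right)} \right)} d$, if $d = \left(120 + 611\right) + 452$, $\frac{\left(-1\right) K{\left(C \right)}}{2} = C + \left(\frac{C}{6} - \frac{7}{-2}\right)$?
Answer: $- \frac{33124}{5} \approx -6624.8$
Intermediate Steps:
$f{\left(j \right)} = \frac{j}{5}$ ($f{\left(j \right)} = j \frac{1}{5} = \frac{j}{5}$)
$K{\left(C \right)} = -7 - \frac{7 C}{3}$ ($K{\left(C \right)} = - 2 \left(C + \left(\frac{C}{6} - \frac{7}{-2}\right)\right) = - 2 \left(C + \left(C \frac{1}{6} - - \frac{7}{2}\right)\right) = - 2 \left(C + \left(\frac{C}{6} + \frac{7}{2}\right)\right) = - 2 \left(C + \left(\frac{7}{2} + \frac{C}{6}\right)\right) = - 2 \left(\frac{7}{2} + \frac{7 C}{6}\right) = -7 - \frac{7 C}{3}$)
$d = 1183$ ($d = 731 + 452 = 1183$)
$K{\left(f{\left(-3 \right)} \right)} d = \left(-7 - \frac{7 \cdot \frac{1}{5} \left(-3\right)}{3}\right) 1183 = \left(-7 - - \frac{7}{5}\right) 1183 = \left(-7 + \frac{7}{5}\right) 1183 = \left(- \frac{28}{5}\right) 1183 = - \frac{33124}{5}$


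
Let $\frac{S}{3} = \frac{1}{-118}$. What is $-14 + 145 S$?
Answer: $- \frac{2087}{118} \approx -17.686$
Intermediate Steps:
$S = - \frac{3}{118}$ ($S = \frac{3}{-118} = 3 \left(- \frac{1}{118}\right) = - \frac{3}{118} \approx -0.025424$)
$-14 + 145 S = -14 + 145 \left(- \frac{3}{118}\right) = -14 - \frac{435}{118} = - \frac{2087}{118}$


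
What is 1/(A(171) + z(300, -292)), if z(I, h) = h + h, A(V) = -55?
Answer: -1/639 ≈ -0.0015649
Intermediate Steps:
z(I, h) = 2*h
1/(A(171) + z(300, -292)) = 1/(-55 + 2*(-292)) = 1/(-55 - 584) = 1/(-639) = -1/639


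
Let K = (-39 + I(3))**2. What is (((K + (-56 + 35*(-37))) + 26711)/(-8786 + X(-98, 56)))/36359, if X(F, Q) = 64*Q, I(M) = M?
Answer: -784/5562927 ≈ -0.00014093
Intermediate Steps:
K = 1296 (K = (-39 + 3)**2 = (-36)**2 = 1296)
(((K + (-56 + 35*(-37))) + 26711)/(-8786 + X(-98, 56)))/36359 = (((1296 + (-56 + 35*(-37))) + 26711)/(-8786 + 64*56))/36359 = (((1296 + (-56 - 1295)) + 26711)/(-8786 + 3584))*(1/36359) = (((1296 - 1351) + 26711)/(-5202))*(1/36359) = ((-55 + 26711)*(-1/5202))*(1/36359) = (26656*(-1/5202))*(1/36359) = -784/153*1/36359 = -784/5562927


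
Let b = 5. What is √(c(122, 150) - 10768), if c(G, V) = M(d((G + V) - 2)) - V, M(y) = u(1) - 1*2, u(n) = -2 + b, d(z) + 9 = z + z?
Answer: 3*I*√1213 ≈ 104.48*I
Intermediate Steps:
d(z) = -9 + 2*z (d(z) = -9 + (z + z) = -9 + 2*z)
u(n) = 3 (u(n) = -2 + 5 = 3)
M(y) = 1 (M(y) = 3 - 1*2 = 3 - 2 = 1)
c(G, V) = 1 - V
√(c(122, 150) - 10768) = √((1 - 1*150) - 10768) = √((1 - 150) - 10768) = √(-149 - 10768) = √(-10917) = 3*I*√1213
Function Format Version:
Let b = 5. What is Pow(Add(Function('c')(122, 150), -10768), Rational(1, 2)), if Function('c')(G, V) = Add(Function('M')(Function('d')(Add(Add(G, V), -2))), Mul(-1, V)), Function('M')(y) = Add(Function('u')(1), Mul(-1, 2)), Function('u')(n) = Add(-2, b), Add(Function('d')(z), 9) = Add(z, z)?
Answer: Mul(3, I, Pow(1213, Rational(1, 2))) ≈ Mul(104.48, I)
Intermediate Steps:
Function('d')(z) = Add(-9, Mul(2, z)) (Function('d')(z) = Add(-9, Add(z, z)) = Add(-9, Mul(2, z)))
Function('u')(n) = 3 (Function('u')(n) = Add(-2, 5) = 3)
Function('M')(y) = 1 (Function('M')(y) = Add(3, Mul(-1, 2)) = Add(3, -2) = 1)
Function('c')(G, V) = Add(1, Mul(-1, V))
Pow(Add(Function('c')(122, 150), -10768), Rational(1, 2)) = Pow(Add(Add(1, Mul(-1, 150)), -10768), Rational(1, 2)) = Pow(Add(Add(1, -150), -10768), Rational(1, 2)) = Pow(Add(-149, -10768), Rational(1, 2)) = Pow(-10917, Rational(1, 2)) = Mul(3, I, Pow(1213, Rational(1, 2)))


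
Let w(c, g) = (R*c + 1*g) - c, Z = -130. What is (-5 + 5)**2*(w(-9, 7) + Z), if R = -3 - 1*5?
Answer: 0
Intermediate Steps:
R = -8 (R = -3 - 5 = -8)
w(c, g) = g - 9*c (w(c, g) = (-8*c + 1*g) - c = (-8*c + g) - c = (g - 8*c) - c = g - 9*c)
(-5 + 5)**2*(w(-9, 7) + Z) = (-5 + 5)**2*((7 - 9*(-9)) - 130) = 0**2*((7 + 81) - 130) = 0*(88 - 130) = 0*(-42) = 0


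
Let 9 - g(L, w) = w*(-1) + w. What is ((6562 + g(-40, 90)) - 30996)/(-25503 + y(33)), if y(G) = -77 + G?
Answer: 24425/25547 ≈ 0.95608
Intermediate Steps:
g(L, w) = 9 (g(L, w) = 9 - (w*(-1) + w) = 9 - (-w + w) = 9 - 1*0 = 9 + 0 = 9)
((6562 + g(-40, 90)) - 30996)/(-25503 + y(33)) = ((6562 + 9) - 30996)/(-25503 + (-77 + 33)) = (6571 - 30996)/(-25503 - 44) = -24425/(-25547) = -24425*(-1/25547) = 24425/25547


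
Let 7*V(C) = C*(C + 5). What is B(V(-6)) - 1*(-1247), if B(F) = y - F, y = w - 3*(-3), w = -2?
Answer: 8772/7 ≈ 1253.1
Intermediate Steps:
V(C) = C*(5 + C)/7 (V(C) = (C*(C + 5))/7 = (C*(5 + C))/7 = C*(5 + C)/7)
y = 7 (y = -2 - 3*(-3) = -2 + 9 = 7)
B(F) = 7 - F
B(V(-6)) - 1*(-1247) = (7 - (-6)*(5 - 6)/7) - 1*(-1247) = (7 - (-6)*(-1)/7) + 1247 = (7 - 1*6/7) + 1247 = (7 - 6/7) + 1247 = 43/7 + 1247 = 8772/7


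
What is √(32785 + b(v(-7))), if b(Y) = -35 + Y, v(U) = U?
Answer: √32743 ≈ 180.95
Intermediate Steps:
√(32785 + b(v(-7))) = √(32785 + (-35 - 7)) = √(32785 - 42) = √32743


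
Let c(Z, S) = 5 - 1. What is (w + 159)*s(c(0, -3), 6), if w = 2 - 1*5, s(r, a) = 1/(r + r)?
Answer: 39/2 ≈ 19.500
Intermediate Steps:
c(Z, S) = 4
s(r, a) = 1/(2*r)
w = -3 (w = 2 - 5 = -3)
(w + 159)*s(c(0, -3), 6) = (-3 + 159)*((½)/4) = 156*((½)*(¼)) = 156*(⅛) = 39/2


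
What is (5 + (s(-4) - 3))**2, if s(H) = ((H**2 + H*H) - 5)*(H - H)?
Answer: 4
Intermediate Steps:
s(H) = 0 (s(H) = ((H**2 + H**2) - 5)*0 = (2*H**2 - 5)*0 = (-5 + 2*H**2)*0 = 0)
(5 + (s(-4) - 3))**2 = (5 + (0 - 3))**2 = (5 - 3)**2 = 2**2 = 4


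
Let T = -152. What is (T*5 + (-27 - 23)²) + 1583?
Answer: 3323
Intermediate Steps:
(T*5 + (-27 - 23)²) + 1583 = (-152*5 + (-27 - 23)²) + 1583 = (-760 + (-50)²) + 1583 = (-760 + 2500) + 1583 = 1740 + 1583 = 3323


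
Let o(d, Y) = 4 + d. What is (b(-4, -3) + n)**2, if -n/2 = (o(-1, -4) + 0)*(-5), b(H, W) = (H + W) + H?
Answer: 361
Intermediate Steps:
b(H, W) = W + 2*H
n = 30 (n = -2*((4 - 1) + 0)*(-5) = -2*(3 + 0)*(-5) = -6*(-5) = -2*(-15) = 30)
(b(-4, -3) + n)**2 = ((-3 + 2*(-4)) + 30)**2 = ((-3 - 8) + 30)**2 = (-11 + 30)**2 = 19**2 = 361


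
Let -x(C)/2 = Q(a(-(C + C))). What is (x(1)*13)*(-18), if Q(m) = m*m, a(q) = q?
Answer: 1872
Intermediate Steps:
Q(m) = m²
x(C) = -8*C² (x(C) = -2*(C + C)² = -2*4*C² = -8*C²)
(x(1)*13)*(-18) = (-8*1²*13)*(-18) = (-8*1*13)*(-18) = -8*13*(-18) = -104*(-18) = 1872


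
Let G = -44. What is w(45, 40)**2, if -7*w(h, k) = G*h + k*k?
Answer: 144400/49 ≈ 2946.9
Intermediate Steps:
w(h, k) = -k**2/7 + 44*h/7 (w(h, k) = -(-44*h + k*k)/7 = -(-44*h + k**2)/7 = -(k**2 - 44*h)/7 = -k**2/7 + 44*h/7)
w(45, 40)**2 = (-1/7*40**2 + (44/7)*45)**2 = (-1/7*1600 + 1980/7)**2 = (-1600/7 + 1980/7)**2 = (380/7)**2 = 144400/49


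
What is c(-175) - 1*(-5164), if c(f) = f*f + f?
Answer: 35614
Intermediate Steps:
c(f) = f + f**2 (c(f) = f**2 + f = f + f**2)
c(-175) - 1*(-5164) = -175*(1 - 175) - 1*(-5164) = -175*(-174) + 5164 = 30450 + 5164 = 35614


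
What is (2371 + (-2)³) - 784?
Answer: 1579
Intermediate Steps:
(2371 + (-2)³) - 784 = (2371 - 8) - 784 = 2363 - 784 = 1579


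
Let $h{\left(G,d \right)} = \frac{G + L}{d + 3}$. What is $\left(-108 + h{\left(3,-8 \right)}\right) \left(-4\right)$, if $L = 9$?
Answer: $\frac{2208}{5} \approx 441.6$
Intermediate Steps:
$h{\left(G,d \right)} = \frac{9 + G}{3 + d}$ ($h{\left(G,d \right)} = \frac{G + 9}{d + 3} = \frac{9 + G}{3 + d}$)
$\left(-108 + h{\left(3,-8 \right)}\right) \left(-4\right) = \left(-108 + \frac{9 + 3}{3 - 8}\right) \left(-4\right) = \left(-108 + \frac{1}{-5} \cdot 12\right) \left(-4\right) = \left(-108 - \frac{12}{5}\right) \left(-4\right) = \left(- \frac{552}{5}\right) \left(-4\right) = \frac{2208}{5}$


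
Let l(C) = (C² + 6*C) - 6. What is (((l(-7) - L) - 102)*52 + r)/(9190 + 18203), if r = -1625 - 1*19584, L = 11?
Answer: -9011/9131 ≈ -0.98686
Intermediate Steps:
l(C) = -6 + C² + 6*C
r = -21209 (r = -1625 - 19584 = -21209)
(((l(-7) - L) - 102)*52 + r)/(9190 + 18203) = ((((-6 + (-7)² + 6*(-7)) - 1*11) - 102)*52 - 21209)/(9190 + 18203) = ((((-6 + 49 - 42) - 11) - 102)*52 - 21209)/27393 = (((1 - 11) - 102)*52 - 21209)*(1/27393) = ((-10 - 102)*52 - 21209)*(1/27393) = (-112*52 - 21209)*(1/27393) = (-5824 - 21209)*(1/27393) = -27033*1/27393 = -9011/9131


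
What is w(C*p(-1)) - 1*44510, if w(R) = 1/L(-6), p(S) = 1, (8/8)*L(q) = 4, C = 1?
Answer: -178039/4 ≈ -44510.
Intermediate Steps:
L(q) = 4
w(R) = ¼ (w(R) = 1/4 = ¼)
w(C*p(-1)) - 1*44510 = ¼ - 1*44510 = ¼ - 44510 = -178039/4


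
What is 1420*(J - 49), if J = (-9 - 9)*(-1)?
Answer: -44020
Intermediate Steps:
J = 18 (J = -18*(-1) = 18)
1420*(J - 49) = 1420*(18 - 49) = 1420*(-31) = -44020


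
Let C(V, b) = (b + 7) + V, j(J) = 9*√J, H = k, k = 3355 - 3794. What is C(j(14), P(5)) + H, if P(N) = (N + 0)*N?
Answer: -407 + 9*√14 ≈ -373.33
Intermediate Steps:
k = -439
H = -439
P(N) = N² (P(N) = N*N = N²)
C(V, b) = 7 + V + b (C(V, b) = (7 + b) + V = 7 + V + b)
C(j(14), P(5)) + H = (7 + 9*√14 + 5²) - 439 = (7 + 9*√14 + 25) - 439 = (32 + 9*√14) - 439 = -407 + 9*√14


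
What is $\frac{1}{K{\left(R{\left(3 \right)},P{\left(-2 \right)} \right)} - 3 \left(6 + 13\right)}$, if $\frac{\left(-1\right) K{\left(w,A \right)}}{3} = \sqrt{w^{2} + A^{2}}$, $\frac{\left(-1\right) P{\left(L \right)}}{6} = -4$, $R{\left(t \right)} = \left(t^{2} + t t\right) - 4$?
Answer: $\frac{19}{1233} - \frac{2 \sqrt{193}}{1233} \approx -0.0071248$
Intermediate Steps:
$R{\left(t \right)} = -4 + 2 t^{2}$ ($R{\left(t \right)} = \left(t^{2} + t^{2}\right) - 4 = 2 t^{2} - 4 = -4 + 2 t^{2}$)
$P{\left(L \right)} = 24$ ($P{\left(L \right)} = \left(-6\right) \left(-4\right) = 24$)
$K{\left(w,A \right)} = - 3 \sqrt{A^{2} + w^{2}}$ ($K{\left(w,A \right)} = - 3 \sqrt{w^{2} + A^{2}} = - 3 \sqrt{A^{2} + w^{2}}$)
$\frac{1}{K{\left(R{\left(3 \right)},P{\left(-2 \right)} \right)} - 3 \left(6 + 13\right)} = \frac{1}{- 3 \sqrt{24^{2} + \left(-4 + 2 \cdot 3^{2}\right)^{2}} - 3 \left(6 + 13\right)} = \frac{1}{- 3 \sqrt{576 + \left(-4 + 2 \cdot 9\right)^{2}} - 57} = \frac{1}{- 3 \sqrt{576 + \left(-4 + 18\right)^{2}} - 57} = \frac{1}{- 3 \sqrt{576 + 14^{2}} - 57} = \frac{1}{- 3 \sqrt{576 + 196} - 57} = \frac{1}{- 3 \sqrt{772} - 57} = \frac{1}{- 3 \cdot 2 \sqrt{193} - 57} = \frac{1}{- 6 \sqrt{193} - 57} = \frac{1}{-57 - 6 \sqrt{193}}$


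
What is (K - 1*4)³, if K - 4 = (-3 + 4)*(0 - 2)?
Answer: -8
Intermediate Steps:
K = 2 (K = 4 + (-3 + 4)*(0 - 2) = 4 + 1*(-2) = 4 - 2 = 2)
(K - 1*4)³ = (2 - 1*4)³ = (2 - 4)³ = (-2)³ = -8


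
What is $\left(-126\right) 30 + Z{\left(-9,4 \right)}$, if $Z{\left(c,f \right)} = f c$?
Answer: $-3816$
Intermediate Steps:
$Z{\left(c,f \right)} = c f$
$\left(-126\right) 30 + Z{\left(-9,4 \right)} = \left(-126\right) 30 - 36 = -3780 - 36 = -3816$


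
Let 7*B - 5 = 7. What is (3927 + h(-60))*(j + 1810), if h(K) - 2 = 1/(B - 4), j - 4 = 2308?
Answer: 129548277/8 ≈ 1.6194e+7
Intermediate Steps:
j = 2312 (j = 4 + 2308 = 2312)
B = 12/7 (B = 5/7 + (1/7)*7 = 5/7 + 1 = 12/7 ≈ 1.7143)
h(K) = 25/16 (h(K) = 2 + 1/(12/7 - 4) = 2 + 1/(-16/7) = 2 - 7/16 = 25/16)
(3927 + h(-60))*(j + 1810) = (3927 + 25/16)*(2312 + 1810) = (62857/16)*4122 = 129548277/8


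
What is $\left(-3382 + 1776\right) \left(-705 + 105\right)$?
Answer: $963600$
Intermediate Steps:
$\left(-3382 + 1776\right) \left(-705 + 105\right) = \left(-1606\right) \left(-600\right) = 963600$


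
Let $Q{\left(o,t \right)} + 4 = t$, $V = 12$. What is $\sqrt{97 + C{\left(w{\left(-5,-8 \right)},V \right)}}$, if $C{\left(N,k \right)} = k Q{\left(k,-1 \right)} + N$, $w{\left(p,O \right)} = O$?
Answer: $\sqrt{29} \approx 5.3852$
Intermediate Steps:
$Q{\left(o,t \right)} = -4 + t$
$C{\left(N,k \right)} = N - 5 k$ ($C{\left(N,k \right)} = k \left(-4 - 1\right) + N = k \left(-5\right) + N = - 5 k + N = N - 5 k$)
$\sqrt{97 + C{\left(w{\left(-5,-8 \right)},V \right)}} = \sqrt{97 - 68} = \sqrt{29}$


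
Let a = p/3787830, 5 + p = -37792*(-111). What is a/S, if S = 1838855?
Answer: 4194907/6965270134650 ≈ 6.0226e-7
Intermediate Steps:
p = 4194907 (p = -5 - 37792*(-111) = -5 + 4194912 = 4194907)
a = 4194907/3787830 ≈ 1.1075
a/S = (4194907/3787830)/1838855 = (4194907/3787830)*(1/1838855) = 4194907/6965270134650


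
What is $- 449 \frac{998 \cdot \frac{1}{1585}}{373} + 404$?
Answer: $\frac{238398718}{591205} \approx 403.24$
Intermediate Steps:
$- 449 \frac{998 \cdot \frac{1}{1585}}{373} + 404 = - 449 \cdot 998 \cdot \frac{1}{1585} \cdot \frac{1}{373} + 404 = - 449 \cdot \frac{998}{1585} \cdot \frac{1}{373} + 404 = \left(-449\right) \frac{998}{591205} + 404 = - \frac{448102}{591205} + 404 = \frac{238398718}{591205}$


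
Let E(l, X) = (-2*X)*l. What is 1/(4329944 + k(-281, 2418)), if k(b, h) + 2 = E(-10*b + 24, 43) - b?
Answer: 1/4086499 ≈ 2.4471e-7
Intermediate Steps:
E(l, X) = -2*X*l
k(b, h) = -2066 + 859*b (k(b, h) = -2 + (-2*43*(-10*b + 24) - b) = -2 + (-2*43*(24 - 10*b) - b) = -2 + ((-2064 + 860*b) - b) = -2 + (-2064 + 859*b) = -2066 + 859*b)
1/(4329944 + k(-281, 2418)) = 1/(4329944 + (-2066 + 859*(-281))) = 1/(4329944 + (-2066 - 241379)) = 1/(4329944 - 243445) = 1/4086499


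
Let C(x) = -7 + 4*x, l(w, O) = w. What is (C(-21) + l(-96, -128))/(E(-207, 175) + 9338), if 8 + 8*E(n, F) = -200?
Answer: -187/9312 ≈ -0.020082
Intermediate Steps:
E(n, F) = -26 (E(n, F) = -1 + (⅛)*(-200) = -1 - 25 = -26)
(C(-21) + l(-96, -128))/(E(-207, 175) + 9338) = ((-7 + 4*(-21)) - 96)/(-26 + 9338) = ((-7 - 84) - 96)/9312 = (-91 - 96)*(1/9312) = -187*1/9312 = -187/9312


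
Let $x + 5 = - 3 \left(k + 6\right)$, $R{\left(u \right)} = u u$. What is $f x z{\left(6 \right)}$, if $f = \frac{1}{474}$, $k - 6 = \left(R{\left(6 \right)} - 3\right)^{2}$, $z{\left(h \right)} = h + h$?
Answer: $- \frac{6616}{79} \approx -83.747$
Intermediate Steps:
$R{\left(u \right)} = u^{2}$
$z{\left(h \right)} = 2 h$
$k = 1095$ ($k = 6 + \left(6^{2} - 3\right)^{2} = 6 + \left(36 - 3\right)^{2} = 6 + 33^{2} = 6 + 1089 = 1095$)
$x = -3308$ ($x = -5 - 3 \left(1095 + 6\right) = -5 - 3303 = -3308$)
$f = \frac{1}{474} \approx 0.0021097$
$f x z{\left(6 \right)} = \frac{\left(-3308\right) 2 \cdot 6}{474} = \frac{\left(-3308\right) 12}{474} = \frac{1}{474} \left(-39696\right) = - \frac{6616}{79}$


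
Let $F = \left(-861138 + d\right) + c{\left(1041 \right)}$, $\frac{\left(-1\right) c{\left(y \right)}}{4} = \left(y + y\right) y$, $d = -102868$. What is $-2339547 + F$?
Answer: $-11973001$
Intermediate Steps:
$c{\left(y \right)} = - 8 y^{2}$ ($c{\left(y \right)} = - 4 \left(y + y\right) y = - 4 \cdot 2 y y = - 4 \cdot 2 y^{2} = - 8 y^{2}$)
$F = -9633454$ ($F = \left(-861138 - 102868\right) - 8 \cdot 1041^{2} = -964006 - 8669448 = -9633454$)
$-2339547 + F = -2339547 - 9633454 = -11973001$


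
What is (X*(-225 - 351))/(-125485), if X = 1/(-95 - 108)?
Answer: -576/25473455 ≈ -2.2612e-5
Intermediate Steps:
X = -1/203 (X = 1/(-203) = -1/203 ≈ -0.0049261)
(X*(-225 - 351))/(-125485) = -(-225 - 351)/203/(-125485) = -1/203*(-576)*(-1/125485) = (576/203)*(-1/125485) = -576/25473455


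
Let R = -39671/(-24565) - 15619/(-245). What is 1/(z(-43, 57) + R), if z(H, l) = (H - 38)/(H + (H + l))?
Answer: 34906865/2379219239 ≈ 0.014672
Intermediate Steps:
z(H, l) = (-38 + H)/(l + 2*H)
R = 78680026/1203685 (R = -39671*(-1/24565) - 15619*(-1/245) = 39671/24565 + 15619/245 = 78680026/1203685 ≈ 65.366)
1/(z(-43, 57) + R) = 1/((-38 - 43)/(57 + 2*(-43)) + 78680026/1203685) = 1/(-81/(57 - 86) + 78680026/1203685) = 1/(-81/(-29) + 78680026/1203685) = 1/(-1/29*(-81) + 78680026/1203685) = 1/(81/29 + 78680026/1203685) = 1/(2379219239/34906865) = 34906865/2379219239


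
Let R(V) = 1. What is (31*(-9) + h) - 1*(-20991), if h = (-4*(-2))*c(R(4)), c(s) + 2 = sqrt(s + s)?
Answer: 20696 + 8*sqrt(2) ≈ 20707.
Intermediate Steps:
c(s) = -2 + sqrt(2)*sqrt(s) (c(s) = -2 + sqrt(s + s) = -2 + sqrt(2*s) = -2 + sqrt(2)*sqrt(s))
h = -16 + 8*sqrt(2) (h = (-4*(-2))*(-2 + sqrt(2)*sqrt(1)) = 8*(-2 + sqrt(2)*1) = 8*(-2 + sqrt(2)) = -16 + 8*sqrt(2) ≈ -4.6863)
(31*(-9) + h) - 1*(-20991) = (31*(-9) + (-16 + 8*sqrt(2))) - 1*(-20991) = (-279 + (-16 + 8*sqrt(2))) + 20991 = (-295 + 8*sqrt(2)) + 20991 = 20696 + 8*sqrt(2)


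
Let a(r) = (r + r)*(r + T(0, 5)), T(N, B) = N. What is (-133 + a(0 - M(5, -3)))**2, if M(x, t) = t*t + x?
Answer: 67081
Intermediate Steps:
M(x, t) = x + t**2 (M(x, t) = t**2 + x = x + t**2)
a(r) = 2*r**2 (a(r) = (r + r)*(r + 0) = (2*r)*r = 2*r**2)
(-133 + a(0 - M(5, -3)))**2 = (-133 + 2*(0 - (5 + (-3)**2))**2)**2 = (-133 + 2*(0 - (5 + 9))**2)**2 = (-133 + 2*(0 - 1*14)**2)**2 = (-133 + 2*(0 - 14)**2)**2 = (-133 + 2*(-14)**2)**2 = (-133 + 2*196)**2 = (-133 + 392)**2 = 259**2 = 67081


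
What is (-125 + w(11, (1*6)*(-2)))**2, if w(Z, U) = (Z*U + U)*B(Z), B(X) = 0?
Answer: 15625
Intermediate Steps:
w(Z, U) = 0 (w(Z, U) = (Z*U + U)*0 = (U*Z + U)*0 = (U + U*Z)*0 = 0)
(-125 + w(11, (1*6)*(-2)))**2 = (-125 + 0)**2 = (-125)**2 = 15625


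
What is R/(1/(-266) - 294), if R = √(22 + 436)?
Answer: -266*√458/78205 ≈ -0.072791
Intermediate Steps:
R = √458 ≈ 21.401
R/(1/(-266) - 294) = √458/(1/(-266) - 294) = √458/(-1/266 - 294) = √458/(-78205/266) = √458*(-266/78205) = -266*√458/78205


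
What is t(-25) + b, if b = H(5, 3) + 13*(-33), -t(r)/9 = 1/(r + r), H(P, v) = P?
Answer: -21191/50 ≈ -423.82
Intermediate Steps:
t(r) = -9/(2*r) (t(r) = -9/(r + r) = -9*1/(2*r) = -9/(2*r))
b = -424 (b = 5 + 13*(-33) = 5 - 429 = -424)
t(-25) + b = -9/2/(-25) - 424 = -9/2*(-1/25) - 424 = 9/50 - 424 = -21191/50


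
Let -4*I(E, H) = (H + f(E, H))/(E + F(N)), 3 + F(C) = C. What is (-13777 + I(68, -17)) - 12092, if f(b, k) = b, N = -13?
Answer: -5380803/208 ≈ -25869.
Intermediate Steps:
F(C) = -3 + C
I(E, H) = -(E + H)/(4*(-16 + E)) (I(E, H) = -(H + E)/(4*(E + (-3 - 13))) = -(E + H)/(4*(E - 16)) = -(E + H)/(4*(-16 + E)))
(-13777 + I(68, -17)) - 12092 = (-13777 + (-1*68 - 1*(-17))/(4*(-16 + 68))) - 12092 = (-13777 + (1/4)*(-68 + 17)/52) - 12092 = (-13777 + (1/4)*(1/52)*(-51)) - 12092 = (-13777 - 51/208) - 12092 = -2865667/208 - 12092 = -5380803/208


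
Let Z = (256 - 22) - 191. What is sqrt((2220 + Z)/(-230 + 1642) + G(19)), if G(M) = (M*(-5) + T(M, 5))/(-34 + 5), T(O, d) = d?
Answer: sqrt(1972741559)/20474 ≈ 2.1694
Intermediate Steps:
G(M) = -5/29 + 5*M/29 (G(M) = (M*(-5) + 5)/(-34 + 5) = (-5*M + 5)/(-29) = (5 - 5*M)*(-1/29) = -5/29 + 5*M/29)
Z = 43 (Z = 234 - 191 = 43)
sqrt((2220 + Z)/(-230 + 1642) + G(19)) = sqrt((2220 + 43)/(-230 + 1642) + (-5/29 + (5/29)*19)) = sqrt(2263/1412 + (-5/29 + 95/29)) = sqrt(2263*(1/1412) + 90/29) = sqrt(2263/1412 + 90/29) = sqrt(192707/40948) = sqrt(1972741559)/20474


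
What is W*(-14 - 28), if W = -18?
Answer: 756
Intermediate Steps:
W*(-14 - 28) = -18*(-14 - 28) = -18*(-42) = 756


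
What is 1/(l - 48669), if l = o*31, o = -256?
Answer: -1/56605 ≈ -1.7666e-5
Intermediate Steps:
l = -7936 (l = -256*31 = -7936)
1/(l - 48669) = 1/(-7936 - 48669) = 1/(-56605) = -1/56605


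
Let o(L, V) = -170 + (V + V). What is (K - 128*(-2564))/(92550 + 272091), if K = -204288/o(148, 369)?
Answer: 23276096/25889511 ≈ 0.89906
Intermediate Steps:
o(L, V) = -170 + 2*V
K = -25536/71 (K = -204288/(-170 + 2*369) = -204288/(-170 + 738) = -204288/568 = -204288*1/568 = -25536/71 ≈ -359.66)
(K - 128*(-2564))/(92550 + 272091) = (-25536/71 - 128*(-2564))/(92550 + 272091) = (-25536/71 + 328192)/364641 = (23276096/71)*(1/364641) = 23276096/25889511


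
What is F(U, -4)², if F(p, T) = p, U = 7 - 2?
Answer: 25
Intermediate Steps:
U = 5
F(U, -4)² = 5² = 25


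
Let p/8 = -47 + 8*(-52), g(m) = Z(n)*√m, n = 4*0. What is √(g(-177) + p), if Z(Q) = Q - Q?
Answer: 2*I*√926 ≈ 60.86*I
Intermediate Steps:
n = 0
Z(Q) = 0
g(m) = 0 (g(m) = 0*√m = 0)
p = -3704 (p = 8*(-47 + 8*(-52)) = 8*(-47 - 416) = 8*(-463) = -3704)
√(g(-177) + p) = √(0 - 3704) = √(-3704) = 2*I*√926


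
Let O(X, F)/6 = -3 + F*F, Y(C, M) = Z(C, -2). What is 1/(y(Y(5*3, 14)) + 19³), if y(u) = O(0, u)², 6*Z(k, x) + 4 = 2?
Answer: 9/64435 ≈ 0.00013968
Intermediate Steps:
Z(k, x) = -⅓ (Z(k, x) = -⅔ + (⅙)*2 = -⅔ + ⅓ = -⅓)
Y(C, M) = -⅓
O(X, F) = -18 + 6*F² (O(X, F) = 6*(-3 + F*F) = 6*(-3 + F²) = -18 + 6*F²)
y(u) = (-18 + 6*u²)²
1/(y(Y(5*3, 14)) + 19³) = 1/(36*(-3 + (-⅓)²)² + 19³) = 1/(36*(-3 + ⅑)² + 6859) = 1/(36*(-26/9)² + 6859) = 1/(36*(676/81) + 6859) = 1/(2704/9 + 6859) = 1/(64435/9) = 9/64435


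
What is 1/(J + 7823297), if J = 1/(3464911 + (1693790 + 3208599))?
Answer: 8367300/65459872988101 ≈ 1.2782e-7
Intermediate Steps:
J = 1/8367300 (J = 1/(3464911 + 4902389) = 1/8367300 ≈ 1.1951e-7)
1/(J + 7823297) = 1/(1/8367300 + 7823297) = 1/(65459872988101/8367300) = 8367300/65459872988101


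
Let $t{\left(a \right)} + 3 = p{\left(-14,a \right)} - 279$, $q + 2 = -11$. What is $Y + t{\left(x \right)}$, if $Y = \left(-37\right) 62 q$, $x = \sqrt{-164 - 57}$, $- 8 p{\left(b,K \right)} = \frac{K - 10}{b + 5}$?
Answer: $\frac{1063435}{36} + \frac{i \sqrt{221}}{72} \approx 29540.0 + 0.20647 i$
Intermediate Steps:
$q = -13$ ($q = -2 - 11 = -13$)
$p{\left(b,K \right)} = - \frac{-10 + K}{8 \left(5 + b\right)}$ ($p{\left(b,K \right)} = - \frac{\left(K - 10\right) \frac{1}{b + 5}}{8} = - \frac{\left(-10 + K\right) \frac{1}{5 + b}}{8} = - \frac{\frac{1}{5 + b} \left(-10 + K\right)}{8} = - \frac{-10 + K}{8 \left(5 + b\right)}$)
$x = i \sqrt{221}$ ($x = \sqrt{-221} = i \sqrt{221} \approx 14.866 i$)
$Y = 29822$ ($Y = \left(-37\right) 62 \left(-13\right) = \left(-2294\right) \left(-13\right) = 29822$)
$t{\left(a \right)} = - \frac{10157}{36} + \frac{a}{72}$ ($t{\left(a \right)} = -3 + \left(\frac{10 - a}{8 \left(5 - 14\right)} - 279\right) = -3 + \left(\frac{10 - a}{8 \left(-9\right)} - 279\right) = -3 - \left(279 + \frac{10 - a}{72}\right) = -3 + \left(\left(- \frac{5}{36} + \frac{a}{72}\right) - 279\right) = -3 + \left(- \frac{10049}{36} + \frac{a}{72}\right) = - \frac{10157}{36} + \frac{a}{72}$)
$Y + t{\left(x \right)} = 29822 - \left(\frac{10157}{36} - \frac{i \sqrt{221}}{72}\right) = \frac{1063435}{36} + \frac{i \sqrt{221}}{72}$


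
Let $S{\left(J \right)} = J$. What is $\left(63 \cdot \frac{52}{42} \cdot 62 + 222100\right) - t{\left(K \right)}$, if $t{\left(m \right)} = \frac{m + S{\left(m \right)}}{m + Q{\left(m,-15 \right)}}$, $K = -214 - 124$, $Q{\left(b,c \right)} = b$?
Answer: $226935$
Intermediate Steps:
$K = -338$ ($K = -214 - 124 = -338$)
$t{\left(m \right)} = 1$ ($t{\left(m \right)} = \frac{m + m}{m + m} = \frac{2 m}{2 m} = 2 m \frac{1}{2 m} = 1$)
$\left(63 \cdot \frac{52}{42} \cdot 62 + 222100\right) - t{\left(K \right)} = \left(63 \cdot \frac{52}{42} \cdot 62 + 222100\right) - 1 = \left(63 \cdot 52 \cdot \frac{1}{42} \cdot 62 + 222100\right) - 1 = \left(63 \cdot \frac{26}{21} \cdot 62 + 222100\right) - 1 = \left(78 \cdot 62 + 222100\right) - 1 = \left(4836 + 222100\right) - 1 = 226936 - 1 = 226935$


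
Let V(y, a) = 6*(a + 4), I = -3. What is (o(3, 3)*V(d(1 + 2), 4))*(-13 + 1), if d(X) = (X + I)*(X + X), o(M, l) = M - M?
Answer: 0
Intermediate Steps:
o(M, l) = 0
d(X) = 2*X*(-3 + X) (d(X) = (X - 3)*(X + X) = (-3 + X)*(2*X) = 2*X*(-3 + X))
V(y, a) = 24 + 6*a (V(y, a) = 6*(4 + a) = 24 + 6*a)
(o(3, 3)*V(d(1 + 2), 4))*(-13 + 1) = (0*(24 + 6*4))*(-13 + 1) = (0*(24 + 24))*(-12) = (0*48)*(-12) = 0*(-12) = 0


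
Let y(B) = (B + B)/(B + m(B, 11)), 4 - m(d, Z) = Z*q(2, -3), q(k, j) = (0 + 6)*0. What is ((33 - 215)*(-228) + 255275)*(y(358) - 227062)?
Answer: -12196654197144/181 ≈ -6.7385e+10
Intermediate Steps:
q(k, j) = 0 (q(k, j) = 6*0 = 0)
m(d, Z) = 4 (m(d, Z) = 4 - Z*0 = 4 - 1*0 = 4 + 0 = 4)
y(B) = 2*B/(4 + B) (y(B) = (B + B)/(B + 4) = (2*B)/(4 + B) = 2*B/(4 + B))
((33 - 215)*(-228) + 255275)*(y(358) - 227062) = ((33 - 215)*(-228) + 255275)*(2*358/(4 + 358) - 227062) = (-182*(-228) + 255275)*(2*358/362 - 227062) = (41496 + 255275)*(2*358*(1/362) - 227062) = 296771*(358/181 - 227062) = 296771*(-41097864/181) = -12196654197144/181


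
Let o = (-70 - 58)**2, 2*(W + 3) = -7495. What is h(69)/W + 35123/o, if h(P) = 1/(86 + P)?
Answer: 40835898797/19048939520 ≈ 2.1437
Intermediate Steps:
W = -7501/2 (W = -3 + (1/2)*(-7495) = -3 - 7495/2 = -7501/2 ≈ -3750.5)
o = 16384 (o = (-128)**2 = 16384)
h(69)/W + 35123/o = 1/((86 + 69)*(-7501/2)) + 35123/16384 = -2/7501/155 + 35123*(1/16384) = (1/155)*(-2/7501) + 35123/16384 = -2/1162655 + 35123/16384 = 40835898797/19048939520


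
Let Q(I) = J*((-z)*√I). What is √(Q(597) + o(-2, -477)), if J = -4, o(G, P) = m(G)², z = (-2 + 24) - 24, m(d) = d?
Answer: 2*√(1 - 2*√597) ≈ 13.837*I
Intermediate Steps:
z = -2 (z = 22 - 24 = -2)
o(G, P) = G²
Q(I) = -8*√I (Q(I) = -4*(-1*(-2))*√I = -8*√I)
√(Q(597) + o(-2, -477)) = √(-8*√597 + (-2)²) = √(-8*√597 + 4) = √(4 - 8*√597)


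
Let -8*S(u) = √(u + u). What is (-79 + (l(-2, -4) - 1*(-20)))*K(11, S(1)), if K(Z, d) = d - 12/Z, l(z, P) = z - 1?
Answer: 744/11 + 31*√2/4 ≈ 78.597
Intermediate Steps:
S(u) = -√2*√u/8 (S(u) = -√(u + u)/8 = -√2*√u/8)
l(z, P) = -1 + z
K(Z, d) = d - 12/Z
(-79 + (l(-2, -4) - 1*(-20)))*K(11, S(1)) = (-79 + ((-1 - 2) - 1*(-20)))*(-√2*√1/8 - 12/11) = (-79 + (-3 + 20))*(-⅛*√2*1 - 12*1/11) = (-79 + 17)*(-√2/8 - 12/11) = -62*(-12/11 - √2/8) = 744/11 + 31*√2/4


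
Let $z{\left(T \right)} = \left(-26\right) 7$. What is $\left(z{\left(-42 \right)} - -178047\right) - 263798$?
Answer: $-85933$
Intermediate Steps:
$z{\left(T \right)} = -182$
$\left(z{\left(-42 \right)} - -178047\right) - 263798 = \left(-182 - -178047\right) - 263798 = \left(-182 + 178047\right) - 263798 = 177865 - 263798 = -85933$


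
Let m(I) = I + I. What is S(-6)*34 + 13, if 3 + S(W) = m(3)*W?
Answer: -1313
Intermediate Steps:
m(I) = 2*I
S(W) = -3 + 6*W (S(W) = -3 + (2*3)*W = -3 + 6*W)
S(-6)*34 + 13 = (-3 + 6*(-6))*34 + 13 = (-3 - 36)*34 + 13 = -39*34 + 13 = -1326 + 13 = -1313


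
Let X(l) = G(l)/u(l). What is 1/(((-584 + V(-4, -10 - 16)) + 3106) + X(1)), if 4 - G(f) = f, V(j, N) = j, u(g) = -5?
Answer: 5/12587 ≈ 0.00039724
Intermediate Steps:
G(f) = 4 - f
X(l) = -4/5 + l/5 (X(l) = (4 - l)/(-5) = (4 - l)*(-1/5) = -4/5 + l/5)
1/(((-584 + V(-4, -10 - 16)) + 3106) + X(1)) = 1/(((-584 - 4) + 3106) + (-4/5 + (1/5)*1)) = 1/((-588 + 3106) + (-4/5 + 1/5)) = 1/(2518 - 3/5) = 1/(12587/5) = 5/12587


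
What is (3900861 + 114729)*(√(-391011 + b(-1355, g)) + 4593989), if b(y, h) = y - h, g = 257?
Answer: 18447576288510 + 4015590*I*√392623 ≈ 1.8448e+13 + 2.5162e+9*I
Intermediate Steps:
(3900861 + 114729)*(√(-391011 + b(-1355, g)) + 4593989) = (3900861 + 114729)*(√(-391011 + (-1355 - 1*257)) + 4593989) = 4015590*(√(-391011 + (-1355 - 257)) + 4593989) = 4015590*(√(-391011 - 1612) + 4593989) = 4015590*(√(-392623) + 4593989) = 4015590*(I*√392623 + 4593989) = 4015590*(4593989 + I*√392623) = 18447576288510 + 4015590*I*√392623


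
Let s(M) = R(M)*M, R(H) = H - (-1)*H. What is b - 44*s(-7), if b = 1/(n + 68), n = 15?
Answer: -357895/83 ≈ -4312.0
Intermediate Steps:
R(H) = 2*H (R(H) = H + H = 2*H)
s(M) = 2*M² (s(M) = (2*M)*M = 2*M²)
b = 1/83 (b = 1/(15 + 68) = 1/83 ≈ 0.012048)
b - 44*s(-7) = 1/83 - 88*(-7)² = 1/83 - 88*49 = 1/83 - 44*98 = 1/83 - 4312 = -357895/83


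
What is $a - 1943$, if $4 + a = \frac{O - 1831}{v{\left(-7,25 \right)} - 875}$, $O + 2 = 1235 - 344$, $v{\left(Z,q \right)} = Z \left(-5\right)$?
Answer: $- \frac{272423}{140} \approx -1945.9$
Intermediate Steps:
$v{\left(Z,q \right)} = - 5 Z$
$O = 889$ ($O = -2 + \left(1235 - 344\right) = -2 + 891 = 889$)
$a = - \frac{403}{140}$ ($a = -4 + \frac{889 - 1831}{\left(-5\right) \left(-7\right) - 875} = -4 - \frac{942}{35 - 875} = -4 - \frac{942}{-840} = -4 - - \frac{157}{140} = -4 + \frac{157}{140} = - \frac{403}{140} \approx -2.8786$)
$a - 1943 = - \frac{403}{140} - 1943 = - \frac{272423}{140}$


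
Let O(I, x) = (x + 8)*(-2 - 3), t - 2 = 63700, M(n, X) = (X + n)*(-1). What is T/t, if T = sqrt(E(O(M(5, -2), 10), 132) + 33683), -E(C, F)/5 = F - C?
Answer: sqrt(32573)/63702 ≈ 0.0028332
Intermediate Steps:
M(n, X) = -X - n
t = 63702 (t = 2 + 63700 = 63702)
O(I, x) = -40 - 5*x (O(I, x) = (8 + x)*(-5) = -40 - 5*x)
E(C, F) = -5*F + 5*C (E(C, F) = -5*(F - C) = -5*F + 5*C)
T = sqrt(32573) (T = sqrt((-5*132 + 5*(-40 - 5*10)) + 33683) = sqrt((-660 + 5*(-40 - 50)) + 33683) = sqrt((-660 + 5*(-90)) + 33683) = sqrt((-660 - 450) + 33683) = sqrt(-1110 + 33683) = sqrt(32573) ≈ 180.48)
T/t = sqrt(32573)/63702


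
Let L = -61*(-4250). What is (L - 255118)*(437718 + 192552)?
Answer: 2604275640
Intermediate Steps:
L = 259250
(L - 255118)*(437718 + 192552) = (259250 - 255118)*(437718 + 192552) = 4132*630270 = 2604275640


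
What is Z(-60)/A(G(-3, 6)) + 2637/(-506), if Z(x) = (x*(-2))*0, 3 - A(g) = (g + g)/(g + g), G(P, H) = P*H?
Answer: -2637/506 ≈ -5.2115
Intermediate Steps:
G(P, H) = H*P
A(g) = 2 (A(g) = 3 - (g + g)/(g + g) = 3 - 2*g/(2*g) = 3 - 2*g*1/(2*g) = 3 - 1*1 = 3 - 1 = 2)
Z(x) = 0 (Z(x) = -2*x*0 = 0)
Z(-60)/A(G(-3, 6)) + 2637/(-506) = 0/2 + 2637/(-506) = 0*(1/2) + 2637*(-1/506) = 0 - 2637/506 = -2637/506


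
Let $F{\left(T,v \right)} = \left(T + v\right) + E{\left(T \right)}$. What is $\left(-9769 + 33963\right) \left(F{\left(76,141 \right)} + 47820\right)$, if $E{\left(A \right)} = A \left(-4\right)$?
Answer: $1154852202$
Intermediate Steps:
$E{\left(A \right)} = - 4 A$
$F{\left(T,v \right)} = v - 3 T$ ($F{\left(T,v \right)} = \left(T + v\right) - 4 T = v - 3 T$)
$\left(-9769 + 33963\right) \left(F{\left(76,141 \right)} + 47820\right) = \left(-9769 + 33963\right) \left(\left(141 - 228\right) + 47820\right) = 24194 \left(\left(141 - 228\right) + 47820\right) = 24194 \left(-87 + 47820\right) = 24194 \cdot 47733 = 1154852202$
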